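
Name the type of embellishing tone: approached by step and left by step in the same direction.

Approach: by step. Departure: by step, continuing in the same direction.
Stepwise on both sides with no change of direction means the note fills in the space between two different chord tones — a passing tone. (Had it turned back to its starting note it would be a neighbor tone instead.)

Passing tone.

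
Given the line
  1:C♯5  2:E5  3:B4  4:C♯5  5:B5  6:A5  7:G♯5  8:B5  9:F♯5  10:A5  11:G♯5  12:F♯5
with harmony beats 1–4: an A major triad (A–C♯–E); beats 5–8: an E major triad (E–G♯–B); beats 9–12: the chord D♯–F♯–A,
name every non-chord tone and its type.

B4 (beat 3) — appoggiatura; A5 (beat 6) — passing tone; G♯5 (beat 11) — passing tone.

The harmony at that moment is A major triad (A, C♯, E); B4 is not a chord tone.
It is approached by leap down from E5 and left by step up to C♯5.
Leap in, step out — an appoggiatura.
The harmony at that moment is E major triad (E, G♯, B); A5 is not a chord tone.
It is approached by step down from B5 and left by step down to G♯5.
Step in, step out in the same direction — a passing tone.
The harmony at that moment is D♯ diminished triad (D♯, F♯, A); G♯5 is not a chord tone.
It is approached by step down from A5 and left by step down to F♯5.
Step in, step out in the same direction — a passing tone.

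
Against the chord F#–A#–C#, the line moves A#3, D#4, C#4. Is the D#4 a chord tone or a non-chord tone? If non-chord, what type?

The harmony at that moment is F# major triad (F#, A#, C#); D#4 is not a chord tone.
It is approached by leap up from A#3 and left by step down to C#4.
Leap in, step out — an appoggiatura.

Non-chord tone — an appoggiatura.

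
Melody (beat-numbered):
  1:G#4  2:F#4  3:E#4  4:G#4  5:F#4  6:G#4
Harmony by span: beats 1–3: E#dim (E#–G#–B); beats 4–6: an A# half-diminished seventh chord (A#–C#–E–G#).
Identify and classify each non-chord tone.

F#4 (beat 2) — passing tone; F#4 (beat 5) — neighbor tone.

The harmony at that moment is E# diminished triad (E#, G#, B); F#4 is not a chord tone.
It is approached by step down from G#4 and left by step down to E#4.
Step in, step out in the same direction — a passing tone.
The harmony at that moment is A# half-diminished seventh chord (A#, C#, E, G#); F#4 is not a chord tone.
It is approached by step down from G#4 and left by step up to G#4.
Step away and step back to the same note — a neighbor tone (lower neighbor).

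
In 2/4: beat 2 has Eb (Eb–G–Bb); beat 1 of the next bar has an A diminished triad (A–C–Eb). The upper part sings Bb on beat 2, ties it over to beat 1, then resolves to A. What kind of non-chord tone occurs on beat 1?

The harmony at that moment is A diminished triad (A, C, Eb); Bb is not a chord tone.
It is held over (the same pitch as the preceding Bb) and left by step down to A.
Held over from the previous chord and resolving down by step — a suspension.

Suspension.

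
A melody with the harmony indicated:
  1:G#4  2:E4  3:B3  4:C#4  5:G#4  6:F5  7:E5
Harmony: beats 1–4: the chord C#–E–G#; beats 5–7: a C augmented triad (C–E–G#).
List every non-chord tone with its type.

B3 (beat 3) — appoggiatura; F5 (beat 6) — appoggiatura.

The harmony at that moment is C# minor triad (C#, E, G#); B3 is not a chord tone.
It is approached by leap down from E4 and left by step up to C#4.
Leap in, step out — an appoggiatura.
The harmony at that moment is C augmented triad (C, E, G#); F5 is not a chord tone.
It is approached by leap up from G#4 and left by step down to E5.
Leap in, step out — an appoggiatura.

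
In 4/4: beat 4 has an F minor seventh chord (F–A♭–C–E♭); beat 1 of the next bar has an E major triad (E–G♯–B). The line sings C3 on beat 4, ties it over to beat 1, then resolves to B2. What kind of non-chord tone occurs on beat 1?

Suspension.

The harmony at that moment is E major triad (E, G♯, B); C3 is not a chord tone.
It is held over (the same pitch as the preceding C3) and left by step down to B2.
Held over from the previous chord and resolving down by step — a suspension.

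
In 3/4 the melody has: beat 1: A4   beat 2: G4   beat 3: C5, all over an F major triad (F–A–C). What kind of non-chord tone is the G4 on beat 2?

Escape tone.

The harmony at that moment is F major triad (F, A, C); G4 is not a chord tone.
It is approached by step down from A4 and left by leap up to C5.
Step in, leap out, on a weak beat — an escape tone.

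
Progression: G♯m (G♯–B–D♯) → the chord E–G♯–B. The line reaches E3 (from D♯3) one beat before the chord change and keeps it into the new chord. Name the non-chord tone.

The harmony at that moment is G♯ minor triad (G♯, B, D♯); E3 is not a chord tone.
It is approached by step up from D♯3 and then sustained as the same pitch into the next harmony.
Arriving early and becoming a chord tone when the harmony changes — an anticipation.

E3 is an anticipation.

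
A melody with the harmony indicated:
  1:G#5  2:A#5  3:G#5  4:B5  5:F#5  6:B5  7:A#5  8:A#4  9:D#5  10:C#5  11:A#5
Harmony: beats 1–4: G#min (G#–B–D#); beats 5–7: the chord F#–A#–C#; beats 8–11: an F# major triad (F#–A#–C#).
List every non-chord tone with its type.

A#5 (beat 2) — neighbor tone; B5 (beat 6) — appoggiatura; D#5 (beat 9) — appoggiatura.

The harmony at that moment is G# minor triad (G#, B, D#); A#5 is not a chord tone.
It is approached by step up from G#5 and left by step down to G#5.
Step away and step back to the same note — a neighbor tone (upper neighbor).
The harmony at that moment is F# major triad (F#, A#, C#); B5 is not a chord tone.
It is approached by leap up from F#5 and left by step down to A#5.
Leap in, step out — an appoggiatura.
The harmony at that moment is F# major triad (F#, A#, C#); D#5 is not a chord tone.
It is approached by leap up from A#4 and left by step down to C#5.
Leap in, step out — an appoggiatura.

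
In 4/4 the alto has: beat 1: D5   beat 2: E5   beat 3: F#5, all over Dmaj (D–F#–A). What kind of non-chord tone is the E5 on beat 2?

Passing tone.

The harmony at that moment is D major triad (D, F#, A); E5 is not a chord tone.
It is approached by step up from D5 and left by step up to F#5.
Step in, step out in the same direction — a passing tone.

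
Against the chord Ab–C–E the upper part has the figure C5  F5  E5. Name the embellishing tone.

F5 is an appoggiatura.

The harmony at that moment is Ab augmented triad (Ab, C, E); F5 is not a chord tone.
It is approached by leap up from C5 and left by step down to E5.
Leap in, step out — an appoggiatura.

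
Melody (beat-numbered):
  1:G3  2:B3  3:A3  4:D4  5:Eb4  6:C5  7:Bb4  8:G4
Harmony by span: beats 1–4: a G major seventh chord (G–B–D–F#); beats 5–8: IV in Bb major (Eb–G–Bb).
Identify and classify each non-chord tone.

A3 (beat 3) — escape tone; C5 (beat 6) — appoggiatura.

The harmony at that moment is G major seventh chord (G, B, D, F#); A3 is not a chord tone.
It is approached by step down from B3 and left by leap up to D4.
Step in, leap out — an escape tone.
The harmony at that moment is Eb major triad (Eb, G, Bb); C5 is not a chord tone.
It is approached by leap up from Eb4 and left by step down to Bb4.
Leap in, step out — an appoggiatura.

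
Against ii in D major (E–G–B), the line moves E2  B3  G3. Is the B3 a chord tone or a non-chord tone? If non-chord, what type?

E minor triad contains E, G, B; B is the fifth, so it is a chord tone.

Chord tone (the fifth of E minor triad).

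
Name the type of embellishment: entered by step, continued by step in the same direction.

Passing tone.

Approach: by step. Departure: by step, continuing in the same direction.
Stepwise on both sides with no change of direction means the note fills in the space between two different chord tones — a passing tone. (Had it turned back to its starting note it would be a neighbor tone instead.)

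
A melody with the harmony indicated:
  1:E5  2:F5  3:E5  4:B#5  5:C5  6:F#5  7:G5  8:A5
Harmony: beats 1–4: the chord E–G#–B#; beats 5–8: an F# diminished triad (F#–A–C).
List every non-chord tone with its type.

The harmony at that moment is E augmented triad (E, G#, B#); F5 is not a chord tone.
It is approached by step up from E5 and left by step down to E5.
Step away and step back to the same note — a neighbor tone (upper neighbor).
The harmony at that moment is F# diminished triad (F#, A, C); G5 is not a chord tone.
It is approached by step up from F#5 and left by step up to A5.
Step in, step out in the same direction — a passing tone.

F5 (beat 2) — neighbor tone; G5 (beat 7) — passing tone.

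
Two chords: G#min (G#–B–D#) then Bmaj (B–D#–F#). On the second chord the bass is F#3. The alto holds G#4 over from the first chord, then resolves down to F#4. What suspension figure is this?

9–8 suspension.

At the second chord the bass is F#3. The suspended G#4 lies a ninth above the bass; after resolving down by step to F#4, the interval above the bass becomes an octave.
Suspension figures are named by those two intervals: 9–8.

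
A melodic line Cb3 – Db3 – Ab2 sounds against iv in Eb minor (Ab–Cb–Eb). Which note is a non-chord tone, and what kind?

The harmony at that moment is Ab minor triad (Ab, Cb, Eb); Db3 is not a chord tone.
It is approached by step up from Cb3 and left by leap down to Ab2.
Step in, leap out — an escape tone.

Db3 is an escape tone.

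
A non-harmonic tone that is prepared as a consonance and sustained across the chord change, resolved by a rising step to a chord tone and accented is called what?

Retardation.

Approach: by preparation — the pitch is first a chord tone, then held (tied or repeated) while the harmony changes under it. Departure: up by step. Metric position: strong.
A prepared dissonance that resolves upward by step — a retardation. (The same figure resolving downward would be a suspension.)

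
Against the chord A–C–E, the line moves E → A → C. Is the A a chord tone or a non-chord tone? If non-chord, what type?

A minor triad contains A, C, E; A is the root, so it is a chord tone.

Chord tone (the root of A minor triad).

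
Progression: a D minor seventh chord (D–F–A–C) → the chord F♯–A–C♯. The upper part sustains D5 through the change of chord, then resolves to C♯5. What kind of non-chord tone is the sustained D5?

The harmony at that moment is F♯ minor triad (F♯, A, C♯); D5 is not a chord tone.
It is held over (the same pitch as the preceding D5) and left by step down to C♯5.
Held over from the previous chord and resolving down by step — a suspension.

D5 is a suspension.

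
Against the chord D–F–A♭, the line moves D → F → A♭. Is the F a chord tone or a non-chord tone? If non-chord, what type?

Chord tone (the third of D diminished triad).

D diminished triad contains D, F, A♭; F is the third, so it is a chord tone.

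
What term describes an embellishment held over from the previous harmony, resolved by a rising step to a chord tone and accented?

Retardation.

Approach: by preparation — the pitch is first a chord tone, then held (tied or repeated) while the harmony changes under it. Departure: up by step. Metric position: strong.
A prepared dissonance that resolves upward by step — a retardation. (The same figure resolving downward would be a suspension.)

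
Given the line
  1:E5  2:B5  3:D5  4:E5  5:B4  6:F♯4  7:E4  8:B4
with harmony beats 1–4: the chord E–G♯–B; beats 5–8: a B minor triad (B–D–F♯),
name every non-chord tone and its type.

D5 (beat 3) — appoggiatura; E4 (beat 7) — escape tone.

The harmony at that moment is E major triad (E, G♯, B); D5 is not a chord tone.
It is approached by leap down from B5 and left by step up to E5.
Leap in, step out — an appoggiatura.
The harmony at that moment is B minor triad (B, D, F♯); E4 is not a chord tone.
It is approached by step down from F♯4 and left by leap up to B4.
Step in, leap out — an escape tone.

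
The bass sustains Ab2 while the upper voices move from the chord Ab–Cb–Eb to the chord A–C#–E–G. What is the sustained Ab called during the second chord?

The harmony at that moment is A dominant seventh chord (A, C#, E, G); Ab2 is not a chord tone.
It is held over (the same pitch as the preceding Ab2) and then sustained as the same pitch into the next harmony.
Sustained through a change of harmony — a pedal tone.

Pedal tone (pedal point).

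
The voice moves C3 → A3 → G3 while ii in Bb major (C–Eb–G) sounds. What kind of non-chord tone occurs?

The harmony at that moment is C minor triad (C, Eb, G); A3 is not a chord tone.
It is approached by leap up from C3 and left by step down to G3.
Leap in, step out — an appoggiatura.

A3 is an appoggiatura.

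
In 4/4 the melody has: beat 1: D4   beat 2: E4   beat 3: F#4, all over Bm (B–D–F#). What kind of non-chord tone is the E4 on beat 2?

Passing tone.

The harmony at that moment is B minor triad (B, D, F#); E4 is not a chord tone.
It is approached by step up from D4 and left by step up to F#4.
Step in, step out in the same direction — a passing tone.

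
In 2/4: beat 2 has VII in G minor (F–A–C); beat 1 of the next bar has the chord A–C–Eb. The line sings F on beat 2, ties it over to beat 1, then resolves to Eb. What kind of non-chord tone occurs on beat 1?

Suspension.

The harmony at that moment is A diminished triad (A, C, Eb); F is not a chord tone.
It is held over (the same pitch as the preceding F) and left by step down to Eb.
Held over from the previous chord and resolving down by step — a suspension.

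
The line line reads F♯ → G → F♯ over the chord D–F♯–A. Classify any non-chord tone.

G is a neighbor tone.

The harmony at that moment is D major triad (D, F♯, A); G is not a chord tone.
It is approached by step up from F♯ and left by step down to F♯.
Step away and step back to the same note — a neighbor tone (upper neighbor).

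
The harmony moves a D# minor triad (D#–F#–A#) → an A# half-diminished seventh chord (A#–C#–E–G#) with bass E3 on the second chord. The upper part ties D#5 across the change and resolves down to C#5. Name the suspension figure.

At the second chord the bass is E3. The suspended D#5 lies a seventh above the bass; after resolving down by step to C#5, the interval above the bass becomes a sixth.
Suspension figures are named by those two intervals: 7–6.

7–6 suspension.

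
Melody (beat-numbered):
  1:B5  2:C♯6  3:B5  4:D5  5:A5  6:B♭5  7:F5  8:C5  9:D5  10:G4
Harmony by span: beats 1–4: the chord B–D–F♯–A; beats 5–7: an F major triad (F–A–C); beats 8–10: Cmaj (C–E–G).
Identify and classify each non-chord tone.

The harmony at that moment is B minor seventh chord (B, D, F♯, A); C♯6 is not a chord tone.
It is approached by step up from B5 and left by step down to B5.
Step away and step back to the same note — a neighbor tone (upper neighbor).
The harmony at that moment is F major triad (F, A, C); B♭5 is not a chord tone.
It is approached by step up from A5 and left by leap down to F5.
Step in, leap out — an escape tone.
The harmony at that moment is C major triad (C, E, G); D5 is not a chord tone.
It is approached by step up from C5 and left by leap down to G4.
Step in, leap out — an escape tone.

C♯6 (beat 2) — neighbor tone; B♭5 (beat 6) — escape tone; D5 (beat 9) — escape tone.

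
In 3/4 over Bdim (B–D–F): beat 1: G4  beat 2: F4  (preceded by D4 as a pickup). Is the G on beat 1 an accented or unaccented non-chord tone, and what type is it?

The harmony at that moment is B diminished triad (B, D, F); G4 is not a chord tone.
It is approached by leap up from D4 and left by step down to F4.
Leap in, step out — an appoggiatura.
It falls on the downbeat, so it is accented.

Accented appoggiatura.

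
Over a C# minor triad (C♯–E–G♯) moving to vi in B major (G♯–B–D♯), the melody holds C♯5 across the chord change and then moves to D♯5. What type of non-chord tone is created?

C♯5 is a retardation.

The harmony at that moment is G♯ minor triad (G♯, B, D♯); C♯5 is not a chord tone.
It is held over (the same pitch as the preceding C♯5) and left by step up to D♯5.
Held over from the previous chord and resolving up by step — a retardation.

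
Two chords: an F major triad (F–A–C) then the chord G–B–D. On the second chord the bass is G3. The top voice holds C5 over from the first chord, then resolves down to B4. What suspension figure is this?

4–3 suspension.

At the second chord the bass is G3. The suspended C5 lies a fourth above the bass; after resolving down by step to B4, the interval above the bass becomes a third.
Suspension figures are named by those two intervals: 4–3.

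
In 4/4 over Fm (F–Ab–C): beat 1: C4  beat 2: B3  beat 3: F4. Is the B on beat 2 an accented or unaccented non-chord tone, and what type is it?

Unaccented escape tone.

The harmony at that moment is F minor triad (F, Ab, C); B3 is not a chord tone.
It is approached by step down from C4 and left by leap up to F4.
Step in, leap out — an escape tone.
It falls on a weak beat, so it is unaccented.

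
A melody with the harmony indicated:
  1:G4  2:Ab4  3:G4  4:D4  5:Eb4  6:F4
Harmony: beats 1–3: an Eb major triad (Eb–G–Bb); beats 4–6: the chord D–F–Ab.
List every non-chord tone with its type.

The harmony at that moment is Eb major triad (Eb, G, Bb); Ab4 is not a chord tone.
It is approached by step up from G4 and left by step down to G4.
Step away and step back to the same note — a neighbor tone (upper neighbor).
The harmony at that moment is D diminished triad (D, F, Ab); Eb4 is not a chord tone.
It is approached by step up from D4 and left by step up to F4.
Step in, step out in the same direction — a passing tone.

Ab4 (beat 2) — neighbor tone; Eb4 (beat 5) — passing tone.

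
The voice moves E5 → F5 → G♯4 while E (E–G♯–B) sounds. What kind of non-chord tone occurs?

The harmony at that moment is E major triad (E, G♯, B); F5 is not a chord tone.
It is approached by step up from E5 and left by leap down to G♯4.
Step in, leap out — an escape tone.

F5 is an escape tone.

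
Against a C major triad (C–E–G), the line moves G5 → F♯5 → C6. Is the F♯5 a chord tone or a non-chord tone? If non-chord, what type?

The harmony at that moment is C major triad (C, E, G); F♯5 is not a chord tone.
It is approached by step down from G5 and left by leap up to C6.
Step in, leap out — an escape tone.

Non-chord tone — an escape tone.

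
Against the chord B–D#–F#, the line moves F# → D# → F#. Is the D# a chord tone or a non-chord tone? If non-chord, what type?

B major triad contains B, D#, F#; D# is the third, so it is a chord tone.

Chord tone (the third of B major triad).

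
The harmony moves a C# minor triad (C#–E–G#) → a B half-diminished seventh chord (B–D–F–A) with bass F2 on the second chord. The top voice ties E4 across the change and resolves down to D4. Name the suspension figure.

At the second chord the bass is F2. The suspended E4 lies a seventh above the bass; after resolving down by step to D4, the interval above the bass becomes a sixth.
Suspension figures are named by those two intervals: 7–6.

7–6 suspension.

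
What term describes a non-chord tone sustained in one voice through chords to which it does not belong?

Approach: none. Departure: none — a single pitch is sustained while the chords change around it, passing through harmonies that do not contain it.
No melodic motion at all; the dissonance is created entirely by the moving harmonies against the stationary note — a pedal tone (pedal point).

Pedal tone.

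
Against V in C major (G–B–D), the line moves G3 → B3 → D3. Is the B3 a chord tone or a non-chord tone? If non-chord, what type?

Chord tone (the third of G major triad).

G major triad contains G, B, D; B is the third, so it is a chord tone.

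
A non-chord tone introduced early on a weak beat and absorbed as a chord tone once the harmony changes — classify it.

Anticipation.

Approach: ahead of the chord change (typically by step), so it is dissonant against the current harmony. Departure: none — the same pitch is restated or held and is a chord tone of the new harmony.
Dissonant first, consonant once the harmony catches up: the note simply arrives early — an anticipation. (The reverse timing, consonant first and dissonant after the change, would be a suspension or retardation.)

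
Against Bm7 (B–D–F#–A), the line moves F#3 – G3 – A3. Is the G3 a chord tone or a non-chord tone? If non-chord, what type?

Non-chord tone — a passing tone.

The harmony at that moment is B minor seventh chord (B, D, F#, A); G3 is not a chord tone.
It is approached by step up from F#3 and left by step up to A3.
Step in, step out in the same direction — a passing tone.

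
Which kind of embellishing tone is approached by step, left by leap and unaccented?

Approach: by step. Departure: by leap. Metric position: weak.
Step in, leap out, from a weak position — an escape tone (échappée). (It is the mirror image of the appoggiatura, which leaps in and steps out on a strong beat.)

Escape tone.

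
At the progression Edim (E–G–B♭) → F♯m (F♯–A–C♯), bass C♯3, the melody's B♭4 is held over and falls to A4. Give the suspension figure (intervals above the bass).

At the second chord the bass is C♯3. The suspended B♭4 lies a seventh above the bass; after resolving down by step to A4, the interval above the bass becomes a sixth.
Suspension figures are named by those two intervals: 7–6.

7–6 suspension.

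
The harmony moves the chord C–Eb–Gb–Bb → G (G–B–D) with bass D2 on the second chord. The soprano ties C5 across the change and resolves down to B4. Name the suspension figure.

7–6 suspension.

At the second chord the bass is D2. The suspended C5 lies a seventh above the bass; after resolving down by step to B4, the interval above the bass becomes a sixth.
Suspension figures are named by those two intervals: 7–6.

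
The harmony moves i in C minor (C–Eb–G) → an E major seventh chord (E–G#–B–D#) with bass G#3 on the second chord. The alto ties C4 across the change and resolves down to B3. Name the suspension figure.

4–3 suspension.

At the second chord the bass is G#3. The suspended C4 lies a fourth above the bass; after resolving down by step to B3, the interval above the bass becomes a third.
Suspension figures are named by those two intervals: 4–3.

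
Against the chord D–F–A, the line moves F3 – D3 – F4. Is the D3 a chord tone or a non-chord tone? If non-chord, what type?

D minor triad contains D, F, A; D is the root, so it is a chord tone.

Chord tone (the root of D minor triad).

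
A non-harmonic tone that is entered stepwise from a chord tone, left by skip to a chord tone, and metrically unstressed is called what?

Escape tone.

Approach: by step. Departure: by leap. Metric position: weak.
Step in, leap out, from a weak position — an escape tone (échappée). (It is the mirror image of the appoggiatura, which leaps in and steps out on a strong beat.)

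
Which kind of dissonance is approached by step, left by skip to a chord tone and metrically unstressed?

Escape tone.

Approach: by step. Departure: by leap. Metric position: weak.
Step in, leap out, from a weak position — an escape tone (échappée). (It is the mirror image of the appoggiatura, which leaps in and steps out on a strong beat.)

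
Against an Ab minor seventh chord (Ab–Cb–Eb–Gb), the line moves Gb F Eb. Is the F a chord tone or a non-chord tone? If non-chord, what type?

Non-chord tone — a passing tone.

The harmony at that moment is Ab minor seventh chord (Ab, Cb, Eb, Gb); F is not a chord tone.
It is approached by step down from Gb and left by step down to Eb.
Step in, step out in the same direction — a passing tone.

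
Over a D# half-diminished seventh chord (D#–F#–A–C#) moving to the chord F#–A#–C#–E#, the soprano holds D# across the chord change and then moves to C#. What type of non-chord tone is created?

The harmony at that moment is F# major seventh chord (F#, A#, C#, E#); D# is not a chord tone.
It is held over (the same pitch as the preceding D#) and left by step down to C#.
Held over from the previous chord and resolving down by step — a suspension.

D# is a suspension.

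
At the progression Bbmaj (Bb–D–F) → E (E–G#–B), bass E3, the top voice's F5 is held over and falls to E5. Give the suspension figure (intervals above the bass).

9–8 suspension.

At the second chord the bass is E3. The suspended F5 lies a ninth above the bass; after resolving down by step to E5, the interval above the bass becomes an octave.
Suspension figures are named by those two intervals: 9–8.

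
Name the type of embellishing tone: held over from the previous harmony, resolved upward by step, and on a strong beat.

Retardation.

Approach: by preparation — the pitch is first a chord tone, then held (tied or repeated) while the harmony changes under it. Departure: up by step. Metric position: strong.
A prepared dissonance that resolves upward by step — a retardation. (The same figure resolving downward would be a suspension.)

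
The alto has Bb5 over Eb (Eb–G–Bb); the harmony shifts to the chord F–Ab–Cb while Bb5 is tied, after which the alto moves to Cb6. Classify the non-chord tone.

Bb5 is a retardation.

The harmony at that moment is F diminished triad (F, Ab, Cb); Bb5 is not a chord tone.
It is held over (the same pitch as the preceding Bb5) and left by step up to Cb6.
Held over from the previous chord and resolving up by step — a retardation.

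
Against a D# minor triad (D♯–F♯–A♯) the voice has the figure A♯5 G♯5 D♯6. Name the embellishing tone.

The harmony at that moment is D♯ minor triad (D♯, F♯, A♯); G♯5 is not a chord tone.
It is approached by step down from A♯5 and left by leap up to D♯6.
Step in, leap out — an escape tone.

G♯5 is an escape tone.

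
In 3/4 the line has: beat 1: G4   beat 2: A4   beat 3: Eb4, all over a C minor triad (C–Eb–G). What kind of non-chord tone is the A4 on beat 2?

Escape tone.

The harmony at that moment is C minor triad (C, Eb, G); A4 is not a chord tone.
It is approached by step up from G4 and left by leap down to Eb4.
Step in, leap out, on a weak beat — an escape tone.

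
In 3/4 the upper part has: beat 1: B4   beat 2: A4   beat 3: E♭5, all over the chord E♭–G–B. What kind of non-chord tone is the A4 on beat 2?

The harmony at that moment is E♭ augmented triad (E♭, G, B); A4 is not a chord tone.
It is approached by step down from B4 and left by leap up to E♭5.
Step in, leap out, on a weak beat — an escape tone.

Escape tone.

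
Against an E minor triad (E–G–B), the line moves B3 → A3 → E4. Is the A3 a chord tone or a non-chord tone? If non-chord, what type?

Non-chord tone — an escape tone.

The harmony at that moment is E minor triad (E, G, B); A3 is not a chord tone.
It is approached by step down from B3 and left by leap up to E4.
Step in, leap out — an escape tone.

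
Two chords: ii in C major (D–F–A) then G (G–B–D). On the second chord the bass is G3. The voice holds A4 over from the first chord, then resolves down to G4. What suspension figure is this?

At the second chord the bass is G3. The suspended A4 lies a ninth above the bass; after resolving down by step to G4, the interval above the bass becomes an octave.
Suspension figures are named by those two intervals: 9–8.

9–8 suspension.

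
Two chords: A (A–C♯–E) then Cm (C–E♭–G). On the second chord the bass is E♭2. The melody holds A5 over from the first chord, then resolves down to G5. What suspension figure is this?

4–3 suspension.

At the second chord the bass is E♭2. The suspended A5 lies a fourth above the bass; after resolving down by step to G5, the interval above the bass becomes a third.
Suspension figures are named by those two intervals: 4–3.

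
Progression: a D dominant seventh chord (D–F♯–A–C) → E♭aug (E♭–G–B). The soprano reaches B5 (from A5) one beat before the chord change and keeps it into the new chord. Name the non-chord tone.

B5 is an anticipation.

The harmony at that moment is D dominant seventh chord (D, F♯, A, C); B5 is not a chord tone.
It is approached by step up from A5 and then sustained as the same pitch into the next harmony.
Arriving early and becoming a chord tone when the harmony changes — an anticipation.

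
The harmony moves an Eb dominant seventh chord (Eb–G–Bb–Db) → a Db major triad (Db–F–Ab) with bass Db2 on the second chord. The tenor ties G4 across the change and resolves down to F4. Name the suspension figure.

4–3 suspension.

At the second chord the bass is Db2. The suspended G4 lies a fourth above the bass; after resolving down by step to F4, the interval above the bass becomes a third.
Suspension figures are named by those two intervals: 4–3.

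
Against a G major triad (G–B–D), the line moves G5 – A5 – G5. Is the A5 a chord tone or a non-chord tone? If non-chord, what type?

The harmony at that moment is G major triad (G, B, D); A5 is not a chord tone.
It is approached by step up from G5 and left by step down to G5.
Step away and step back to the same note — a neighbor tone (upper neighbor).

Non-chord tone — a neighbor tone.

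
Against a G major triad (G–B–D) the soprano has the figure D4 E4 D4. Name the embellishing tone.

E4 is a neighbor tone.

The harmony at that moment is G major triad (G, B, D); E4 is not a chord tone.
It is approached by step up from D4 and left by step down to D4.
Step away and step back to the same note — a neighbor tone (upper neighbor).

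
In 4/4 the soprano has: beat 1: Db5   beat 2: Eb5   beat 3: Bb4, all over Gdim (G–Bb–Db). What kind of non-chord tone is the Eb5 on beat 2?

The harmony at that moment is G diminished triad (G, Bb, Db); Eb5 is not a chord tone.
It is approached by step up from Db5 and left by leap down to Bb4.
Step in, leap out, on a weak beat — an escape tone.

Escape tone.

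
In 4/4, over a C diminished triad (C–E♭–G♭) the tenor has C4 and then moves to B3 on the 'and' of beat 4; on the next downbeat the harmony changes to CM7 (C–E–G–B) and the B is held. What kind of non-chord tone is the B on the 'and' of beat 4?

The harmony at that moment is C diminished triad (C, E♭, G♭); B3 is not a chord tone.
It is approached by step down from C4 and then sustained as the same pitch into the next harmony.
Arriving early and becoming a chord tone when the harmony changes — an anticipation.

Anticipation.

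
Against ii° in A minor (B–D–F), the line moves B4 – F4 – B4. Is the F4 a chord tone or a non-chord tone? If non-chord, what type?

Chord tone (the fifth of B diminished triad).

B diminished triad contains B, D, F; F is the fifth, so it is a chord tone.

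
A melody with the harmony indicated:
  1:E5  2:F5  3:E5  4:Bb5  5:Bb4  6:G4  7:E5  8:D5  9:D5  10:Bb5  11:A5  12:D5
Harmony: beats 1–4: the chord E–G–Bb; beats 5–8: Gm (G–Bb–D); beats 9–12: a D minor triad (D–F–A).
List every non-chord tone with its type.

The harmony at that moment is E diminished triad (E, G, Bb); F5 is not a chord tone.
It is approached by step up from E5 and left by step down to E5.
Step away and step back to the same note — a neighbor tone (upper neighbor).
The harmony at that moment is G minor triad (G, Bb, D); E5 is not a chord tone.
It is approached by leap up from G4 and left by step down to D5.
Leap in, step out — an appoggiatura.
The harmony at that moment is D minor triad (D, F, A); Bb5 is not a chord tone.
It is approached by leap up from D5 and left by step down to A5.
Leap in, step out — an appoggiatura.

F5 (beat 2) — neighbor tone; E5 (beat 7) — appoggiatura; Bb5 (beat 10) — appoggiatura.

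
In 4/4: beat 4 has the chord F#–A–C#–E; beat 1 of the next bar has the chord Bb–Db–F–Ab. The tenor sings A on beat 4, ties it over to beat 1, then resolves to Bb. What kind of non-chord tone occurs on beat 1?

Retardation.

The harmony at that moment is Bb minor seventh chord (Bb, Db, F, Ab); A is not a chord tone.
It is held over (the same pitch as the preceding A) and left by step up to Bb.
Held over from the previous chord and resolving up by step — a retardation.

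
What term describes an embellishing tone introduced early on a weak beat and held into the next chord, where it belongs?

Approach: ahead of the chord change (typically by step), so it is dissonant against the current harmony. Departure: none — the same pitch is restated or held and is a chord tone of the new harmony.
Dissonant first, consonant once the harmony catches up: the note simply arrives early — an anticipation. (The reverse timing, consonant first and dissonant after the change, would be a suspension or retardation.)

Anticipation.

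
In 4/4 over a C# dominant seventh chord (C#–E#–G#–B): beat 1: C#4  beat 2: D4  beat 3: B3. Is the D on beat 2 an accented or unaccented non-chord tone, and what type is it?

The harmony at that moment is C# dominant seventh chord (C#, E#, G#, B); D4 is not a chord tone.
It is approached by step up from C#4 and left by leap down to B3.
Step in, leap out — an escape tone.
It falls on a weak beat, so it is unaccented.

Unaccented escape tone.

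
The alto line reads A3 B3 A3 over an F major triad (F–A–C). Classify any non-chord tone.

The harmony at that moment is F major triad (F, A, C); B3 is not a chord tone.
It is approached by step up from A3 and left by step down to A3.
Step away and step back to the same note — a neighbor tone (upper neighbor).

B3 is a neighbor tone.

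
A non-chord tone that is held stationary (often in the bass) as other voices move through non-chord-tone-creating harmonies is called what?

Approach: none. Departure: none — a single pitch is sustained while the chords change around it, passing through harmonies that do not contain it.
No melodic motion at all; the dissonance is created entirely by the moving harmonies against the stationary note — a pedal tone (pedal point).

Pedal tone.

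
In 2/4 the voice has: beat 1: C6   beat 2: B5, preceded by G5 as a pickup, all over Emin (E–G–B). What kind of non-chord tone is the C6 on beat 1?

The harmony at that moment is E minor triad (E, G, B); C6 is not a chord tone.
It is approached by leap up from G5 and left by step down to B5.
Leap in, step out, metrically accented — an appoggiatura.

Appoggiatura.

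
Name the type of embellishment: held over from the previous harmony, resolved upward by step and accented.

Approach: by preparation — the pitch is first a chord tone, then held (tied or repeated) while the harmony changes under it. Departure: up by step. Metric position: strong.
A prepared dissonance that resolves upward by step — a retardation. (The same figure resolving downward would be a suspension.)

Retardation.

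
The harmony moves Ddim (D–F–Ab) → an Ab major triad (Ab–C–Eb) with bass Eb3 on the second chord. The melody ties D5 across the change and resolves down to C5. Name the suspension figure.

7–6 suspension.

At the second chord the bass is Eb3. The suspended D5 lies a seventh above the bass; after resolving down by step to C5, the interval above the bass becomes a sixth.
Suspension figures are named by those two intervals: 7–6.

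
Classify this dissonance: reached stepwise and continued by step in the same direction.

Approach: by step. Departure: by step, continuing in the same direction.
Stepwise on both sides with no change of direction means the note fills in the space between two different chord tones — a passing tone. (Had it turned back to its starting note it would be a neighbor tone instead.)

Passing tone.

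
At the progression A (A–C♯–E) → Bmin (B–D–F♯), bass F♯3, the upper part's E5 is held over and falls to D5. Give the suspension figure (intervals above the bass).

At the second chord the bass is F♯3. The suspended E5 lies a seventh above the bass; after resolving down by step to D5, the interval above the bass becomes a sixth.
Suspension figures are named by those two intervals: 7–6.

7–6 suspension.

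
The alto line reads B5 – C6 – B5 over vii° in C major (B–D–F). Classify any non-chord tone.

C6 is a neighbor tone.

The harmony at that moment is B diminished triad (B, D, F); C6 is not a chord tone.
It is approached by step up from B5 and left by step down to B5.
Step away and step back to the same note — a neighbor tone (upper neighbor).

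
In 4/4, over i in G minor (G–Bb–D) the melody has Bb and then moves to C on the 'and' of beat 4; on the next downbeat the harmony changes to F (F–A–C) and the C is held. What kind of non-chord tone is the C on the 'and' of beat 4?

Anticipation.

The harmony at that moment is G minor triad (G, Bb, D); C is not a chord tone.
It is approached by step up from Bb and then sustained as the same pitch into the next harmony.
Arriving early and becoming a chord tone when the harmony changes — an anticipation.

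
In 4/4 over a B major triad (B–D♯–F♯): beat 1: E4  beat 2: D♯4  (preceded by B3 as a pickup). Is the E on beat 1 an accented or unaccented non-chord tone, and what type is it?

Accented appoggiatura.

The harmony at that moment is B major triad (B, D♯, F♯); E4 is not a chord tone.
It is approached by leap up from B3 and left by step down to D♯4.
Leap in, step out — an appoggiatura.
It falls on the downbeat, so it is accented.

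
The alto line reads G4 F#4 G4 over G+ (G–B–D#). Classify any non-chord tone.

F#4 is a neighbor tone.

The harmony at that moment is G augmented triad (G, B, D#); F#4 is not a chord tone.
It is approached by step down from G4 and left by step up to G4.
Step away and step back to the same note — a neighbor tone (lower neighbor).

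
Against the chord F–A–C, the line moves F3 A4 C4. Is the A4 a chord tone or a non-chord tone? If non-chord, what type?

F major triad contains F, A, C; A is the third, so it is a chord tone.

Chord tone (the third of F major triad).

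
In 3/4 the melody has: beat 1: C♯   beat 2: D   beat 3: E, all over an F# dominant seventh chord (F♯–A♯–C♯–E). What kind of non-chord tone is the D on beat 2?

The harmony at that moment is F♯ dominant seventh chord (F♯, A♯, C♯, E); D is not a chord tone.
It is approached by step up from C♯ and left by step up to E.
Step in, step out in the same direction — a passing tone.

Passing tone.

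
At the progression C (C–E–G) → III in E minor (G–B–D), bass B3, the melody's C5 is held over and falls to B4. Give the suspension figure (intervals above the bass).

At the second chord the bass is B3. The suspended C5 lies a ninth above the bass; after resolving down by step to B4, the interval above the bass becomes an octave.
Suspension figures are named by those two intervals: 9–8.

9–8 suspension.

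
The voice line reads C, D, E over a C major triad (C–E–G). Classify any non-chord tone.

D is a passing tone.

The harmony at that moment is C major triad (C, E, G); D is not a chord tone.
It is approached by step up from C and left by step up to E.
Step in, step out in the same direction — a passing tone.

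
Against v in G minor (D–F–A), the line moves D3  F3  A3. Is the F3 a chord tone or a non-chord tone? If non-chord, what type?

D minor triad contains D, F, A; F is the third, so it is a chord tone.

Chord tone (the third of D minor triad).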